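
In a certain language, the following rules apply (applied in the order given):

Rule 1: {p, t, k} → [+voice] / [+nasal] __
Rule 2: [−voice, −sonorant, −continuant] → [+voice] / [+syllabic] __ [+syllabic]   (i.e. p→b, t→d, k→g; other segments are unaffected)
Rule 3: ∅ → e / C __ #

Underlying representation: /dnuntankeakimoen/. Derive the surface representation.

dnundangeagimoene

Rule 1 (post-nasal voicing): /t/ is a voiceless stop immediately after the nasal /n/, so it voices to [d]. /k/ is a voiceless stop immediately after the nasal /n/, so it voices to [g]. /dnuntankeakimoen/ → dnundangeakimoen.
Rule 2 (intervocalic voicing): /k/ is a voiceless stop between vowels /a/ and /i/, so it voices to [g]. /dnundangeakimoen/ → dnundangeagimoen.
Rule 3 (final e-epenthesis): the form ends in the consonant /n/, so [e] is inserted word-finally. /dnundangeagimoen/ → dnundangeagimoene.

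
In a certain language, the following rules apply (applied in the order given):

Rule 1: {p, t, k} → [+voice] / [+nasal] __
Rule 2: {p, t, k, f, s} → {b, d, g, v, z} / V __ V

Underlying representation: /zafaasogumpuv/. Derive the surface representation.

Rule 1 (post-nasal voicing): /p/ is a voiceless stop immediately after the nasal /m/, so it voices to [b]. /zafaasogumpuv/ → zafaasogumbuv.
Rule 2 (intervocalic voicing): /f/ is a voiceless obstruent between vowels /a/ and /a/, so it voices to [v]. /s/ is a voiceless obstruent between vowels /a/ and /o/, so it voices to [z]. /zafaasogumbuv/ → zavaazogumbuv.

zavaazogumbuv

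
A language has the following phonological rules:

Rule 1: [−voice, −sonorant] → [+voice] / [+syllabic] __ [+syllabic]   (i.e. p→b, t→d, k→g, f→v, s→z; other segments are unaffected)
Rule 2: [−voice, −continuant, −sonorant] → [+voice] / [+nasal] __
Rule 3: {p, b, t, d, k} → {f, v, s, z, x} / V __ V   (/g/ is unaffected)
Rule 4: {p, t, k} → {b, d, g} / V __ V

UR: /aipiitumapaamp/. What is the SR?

Rule 1 (intervocalic voicing): /p/ is a voiceless obstruent between vowels /i/ and /i/, so it voices to [b]. /t/ is a voiceless obstruent between vowels /i/ and /u/, so it voices to [d]. /p/ is a voiceless obstruent between vowels /a/ and /a/, so it voices to [b]. /aipiitumapaamp/ → aibiidumabaamp.
Rule 2 (post-nasal voicing): /p/ is a voiceless stop immediately after the nasal /m/, so it voices to [b]. /aibiidumabaamp/ → aibiidumabaamb.
Rule 3 (intervocalic spirantization): /b/ is a stop between vowels /i/ and /i/, so it spirantizes to the fricative [v]. /d/ is a stop between vowels /i/ and /u/, so it spirantizes to the fricative [z]. /b/ is a stop between vowels /a/ and /a/, so it spirantizes to the fricative [v]. /aibiidumabaamb/ → aiviizumavaamb.
Rule 4 (intervocalic voicing): no segment meets the environment; /aiviizumavaamb/ is unchanged.

aiviizumavaamb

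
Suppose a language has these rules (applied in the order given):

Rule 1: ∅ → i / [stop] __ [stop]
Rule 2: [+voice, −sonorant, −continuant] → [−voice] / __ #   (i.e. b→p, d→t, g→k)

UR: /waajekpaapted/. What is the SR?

Rule 1 (stop-cluster i-epenthesis): /k/ and /p/ form a stop–stop cluster, so [i] is inserted between them. /p/ and /t/ form a stop–stop cluster, so [i] is inserted between them. /waajekpaapted/ → waajekipaapited.
Rule 2 (final devoicing): /d/ is a voiced stop in word-final position, so it devoices to [t]. /waajekipaapited/ → waajekipaapitet.

waajekipaapitet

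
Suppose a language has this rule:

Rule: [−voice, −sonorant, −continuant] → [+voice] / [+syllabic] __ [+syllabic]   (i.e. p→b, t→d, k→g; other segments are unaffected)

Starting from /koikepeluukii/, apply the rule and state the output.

koigebeluugii

/k/ is a voiceless stop between vowels /i/ and /e/, so it voices to [g].
/p/ is a voiceless stop between vowels /e/ and /e/, so it voices to [b].
/k/ is a voiceless stop between vowels /u/ and /i/, so it voices to [g].
The other instance of /k/ does not occur in the required environment and remains unchanged.
Surface form: [koigebeluugii].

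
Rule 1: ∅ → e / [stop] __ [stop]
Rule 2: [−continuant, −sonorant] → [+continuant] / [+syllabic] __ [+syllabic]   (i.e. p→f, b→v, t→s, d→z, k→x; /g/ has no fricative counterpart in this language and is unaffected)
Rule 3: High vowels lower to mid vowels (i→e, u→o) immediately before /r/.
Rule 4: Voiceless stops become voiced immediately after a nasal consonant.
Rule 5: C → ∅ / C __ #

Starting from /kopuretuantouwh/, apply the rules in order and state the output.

koforesuandouw

Rule 1 (stop-cluster e-epenthesis): no segment meets the environment; /kopuretuantouwh/ is unchanged.
Rule 2 (intervocalic spirantization): /p/ is a stop between vowels /o/ and /u/, so it spirantizes to the fricative [f]. /t/ is a stop between vowels /e/ and /u/, so it spirantizes to the fricative [s]. /kopuretuantouwh/ → kofuresuantouwh.
Rule 3 (pre-rhotic lowering): /u/ is a high vowel immediately before /r/, so it lowers to [o]. /kofuresuantouwh/ → koforesuantouwh.
Rule 4 (post-nasal voicing): /t/ is a voiceless stop immediately after the nasal /n/, so it voices to [d]. /koforesuantouwh/ → koforesuandouwh.
Rule 5 (final cluster simplification): /h/ is the second consonant of a word-final cluster /wh/, so it deletes. /koforesuandouwh/ → koforesuandouw.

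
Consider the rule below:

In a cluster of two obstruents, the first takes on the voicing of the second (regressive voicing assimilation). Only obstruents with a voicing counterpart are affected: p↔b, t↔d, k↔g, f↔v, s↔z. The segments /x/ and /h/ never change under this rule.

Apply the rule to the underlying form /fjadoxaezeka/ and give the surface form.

No segment of /fjadoxaezeka/ meets the structural description of the rule, so the form surfaces unchanged.

fjadoxaezeka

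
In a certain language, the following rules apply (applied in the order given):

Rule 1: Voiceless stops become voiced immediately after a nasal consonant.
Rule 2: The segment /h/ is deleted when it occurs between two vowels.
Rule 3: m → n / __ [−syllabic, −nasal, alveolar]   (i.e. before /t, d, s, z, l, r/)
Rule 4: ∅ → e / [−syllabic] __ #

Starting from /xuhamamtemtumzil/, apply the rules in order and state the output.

xuamandendunzile

Rule 1 (post-nasal voicing): /t/ is a voiceless stop immediately after the nasal /m/, so it voices to [d]. /t/ is a voiceless stop immediately after the nasal /m/, so it voices to [d]. /xuhamamtemtumzil/ → xuhamamdemdumzil.
Rule 2 (intervocalic h-deletion): /h/ occurs between vowels /u/ and /a/, so it deletes. /xuhamamdemdumzil/ → xuamamdemdumzil.
Rule 3 (nasal place assimilation): /m/ precedes the alveolar consonant /d/, so it assimilates in place to [n]. /m/ precedes the alveolar consonant /d/, so it assimilates in place to [n]. /m/ precedes the alveolar consonant /z/, so it assimilates in place to [n]. /xuamamdemdumzil/ → xuamandendunzil.
Rule 4 (final e-epenthesis): the form ends in the consonant /l/, so [e] is inserted word-finally. /xuamandendunzil/ → xuamandendunzile.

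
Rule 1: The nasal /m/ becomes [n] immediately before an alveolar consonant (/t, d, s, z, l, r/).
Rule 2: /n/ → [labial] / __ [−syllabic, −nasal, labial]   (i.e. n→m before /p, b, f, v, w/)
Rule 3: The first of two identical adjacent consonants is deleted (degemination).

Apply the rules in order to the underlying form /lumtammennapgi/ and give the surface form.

Rule 1 (nasal place assimilation): /m/ precedes the alveolar consonant /t/, so it assimilates in place to [n]. /lumtammennapgi/ → luntammennapgi.
Rule 2 (nasal place assimilation): no segment meets the environment; /luntammennapgi/ is unchanged.
Rule 3 (degemination): /mm/ is a geminate; the first /m/ deletes. /nn/ is a geminate; the first /n/ deletes. /luntammennapgi/ → luntamenapgi.

luntamenapgi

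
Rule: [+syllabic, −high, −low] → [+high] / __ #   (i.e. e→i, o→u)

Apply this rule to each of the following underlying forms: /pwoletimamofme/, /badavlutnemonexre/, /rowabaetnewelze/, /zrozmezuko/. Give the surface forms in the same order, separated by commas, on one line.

pwoletimamofmi, badavlutnemonexri, rowabaetnewelzi, zrozmezuku

/pwoletimamofme/: /e/ is a mid vowel in word-final position, so it raises to [i]. → [pwoletimamofmi].
/badavlutnemonexre/: /e/ is a mid vowel in word-final position, so it raises to [i]. → [badavlutnemonexri].
/rowabaetnewelze/: /e/ is a mid vowel in word-final position, so it raises to [i]. → [rowabaetnewelzi].
/zrozmezuko/: /o/ is a mid vowel in word-final position, so it raises to [u]. → [zrozmezuku].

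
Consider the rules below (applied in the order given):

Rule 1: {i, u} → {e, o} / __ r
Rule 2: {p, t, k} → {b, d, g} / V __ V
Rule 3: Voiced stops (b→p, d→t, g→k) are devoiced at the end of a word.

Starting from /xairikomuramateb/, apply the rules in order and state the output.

xaerigomoramadep

Rule 1 (pre-rhotic lowering): /i/ is a high vowel immediately before /r/, so it lowers to [e]. /u/ is a high vowel immediately before /r/, so it lowers to [o]. /xairikomuramateb/ → xaerikomoramateb.
Rule 2 (intervocalic voicing): /k/ is a voiceless stop between vowels /i/ and /o/, so it voices to [g]. /t/ is a voiceless stop between vowels /a/ and /e/, so it voices to [d]. /xaerikomoramateb/ → xaerigomoramadeb.
Rule 3 (final devoicing): /b/ is a voiced stop in word-final position, so it devoices to [p]. /xaerigomoramadeb/ → xaerigomoramadep.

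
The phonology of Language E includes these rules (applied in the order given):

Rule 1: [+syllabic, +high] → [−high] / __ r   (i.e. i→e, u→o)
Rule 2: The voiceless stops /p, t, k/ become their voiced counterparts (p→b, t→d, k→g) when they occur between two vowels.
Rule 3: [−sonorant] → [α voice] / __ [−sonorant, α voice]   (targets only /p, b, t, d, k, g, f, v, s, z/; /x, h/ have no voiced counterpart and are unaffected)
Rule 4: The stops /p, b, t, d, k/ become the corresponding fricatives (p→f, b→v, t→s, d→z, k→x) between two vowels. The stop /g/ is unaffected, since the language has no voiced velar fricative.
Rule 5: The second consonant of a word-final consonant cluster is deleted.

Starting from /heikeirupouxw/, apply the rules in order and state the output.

heigeeruvoux

Rule 1 (pre-rhotic lowering): /i/ is a high vowel immediately before /r/, so it lowers to [e]. /heikeirupouxw/ → heikeerupouxw.
Rule 2 (intervocalic voicing): /k/ is a voiceless stop between vowels /i/ and /e/, so it voices to [g]. /p/ is a voiceless stop between vowels /u/ and /o/, so it voices to [b]. /heikeerupouxw/ → heigeerubouxw.
Rule 3 (regressive voicing assimilation): no segment meets the environment; /heigeerubouxw/ is unchanged.
Rule 4 (intervocalic spirantization): /b/ is a stop between vowels /u/ and /o/, so it spirantizes to the fricative [v]. /heigeerubouxw/ → heigeeruvouxw.
Rule 5 (final cluster simplification): /w/ is the second consonant of a word-final cluster /xw/, so it deletes. /heigeeruvouxw/ → heigeeruvoux.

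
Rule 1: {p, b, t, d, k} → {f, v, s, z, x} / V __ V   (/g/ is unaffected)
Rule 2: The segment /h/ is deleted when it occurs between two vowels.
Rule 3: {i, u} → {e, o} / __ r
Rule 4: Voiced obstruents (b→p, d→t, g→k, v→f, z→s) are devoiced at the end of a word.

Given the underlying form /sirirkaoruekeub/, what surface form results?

sererkaoruexeup

Rule 1 (intervocalic spirantization): /k/ is a stop between vowels /e/ and /e/, so it spirantizes to the fricative [x]. /sirirkaoruekeub/ → sirirkaoruexeub.
Rule 2 (intervocalic h-deletion): no segment meets the environment; /sirirkaoruexeub/ is unchanged.
Rule 3 (pre-rhotic lowering): /i/ is a high vowel immediately before /r/, so it lowers to [e]. /i/ is a high vowel immediately before /r/, so it lowers to [e]. /sirirkaoruexeub/ → sererkaoruexeub.
Rule 4 (final devoicing): /b/ is a voiced obstruent in word-final position, so it devoices to [p]. /sererkaoruexeub/ → sererkaoruexeup.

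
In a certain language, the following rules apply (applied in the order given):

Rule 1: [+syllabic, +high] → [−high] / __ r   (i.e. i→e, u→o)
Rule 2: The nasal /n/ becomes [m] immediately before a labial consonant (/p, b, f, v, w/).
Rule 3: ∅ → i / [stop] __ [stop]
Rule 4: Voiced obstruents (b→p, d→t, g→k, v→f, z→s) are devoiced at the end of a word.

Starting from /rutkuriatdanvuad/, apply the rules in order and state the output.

Rule 1 (pre-rhotic lowering): /u/ is a high vowel immediately before /r/, so it lowers to [o]. /rutkuriatdanvuad/ → rutkoriatdanvuad.
Rule 2 (nasal place assimilation): /n/ precedes the labial consonant /v/, so it assimilates in place to [m]. /rutkoriatdanvuad/ → rutkoriatdamvuad.
Rule 3 (stop-cluster i-epenthesis): /t/ and /k/ form a stop–stop cluster, so [i] is inserted between them. /t/ and /d/ form a stop–stop cluster, so [i] is inserted between them. /rutkoriatdamvuad/ → rutikoriatidamvuad.
Rule 4 (final devoicing): /d/ is a voiced obstruent in word-final position, so it devoices to [t]. /rutikoriatidamvuad/ → rutikoriatidamvuat.

rutikoriatidamvuat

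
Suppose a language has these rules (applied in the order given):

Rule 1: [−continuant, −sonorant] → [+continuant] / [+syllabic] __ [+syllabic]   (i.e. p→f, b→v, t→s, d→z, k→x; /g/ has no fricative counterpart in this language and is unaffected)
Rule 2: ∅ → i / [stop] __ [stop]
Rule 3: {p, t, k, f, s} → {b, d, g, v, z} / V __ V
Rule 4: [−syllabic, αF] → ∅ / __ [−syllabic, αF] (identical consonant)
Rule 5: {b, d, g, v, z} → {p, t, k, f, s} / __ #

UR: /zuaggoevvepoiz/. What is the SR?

zuagigoevevois

Rule 1 (intervocalic spirantization): /p/ is a stop between vowels /e/ and /o/, so it spirantizes to the fricative [f]. /zuaggoevvepoiz/ → zuaggoevvefoiz.
Rule 2 (stop-cluster i-epenthesis): /g/ and /g/ form a stop–stop cluster, so [i] is inserted between them. /zuaggoevvefoiz/ → zuagigoevvefoiz.
Rule 3 (intervocalic voicing): /f/ is a voiceless obstruent between vowels /e/ and /o/, so it voices to [v]. /zuagigoevvefoiz/ → zuagigoevvevoiz.
Rule 4 (degemination): /vv/ is a geminate; the first /v/ deletes. /zuagigoevvevoiz/ → zuagigoevevoiz.
Rule 5 (final devoicing): /z/ is a voiced obstruent in word-final position, so it devoices to [s]. /zuagigoevevoiz/ → zuagigoevevois.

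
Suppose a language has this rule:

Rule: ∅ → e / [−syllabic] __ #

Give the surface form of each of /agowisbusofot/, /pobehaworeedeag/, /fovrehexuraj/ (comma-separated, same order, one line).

agowisbusofote, pobehaworeedeage, fovrehexuraje

/agowisbusofot/: the form ends in the consonant /t/, so [e] is inserted word-finally. → [agowisbusofote].
/pobehaworeedeag/: the form ends in the consonant /g/, so [e] is inserted word-finally. → [pobehaworeedeage].
/fovrehexuraj/: the form ends in the consonant /j/, so [e] is inserted word-finally. → [fovrehexuraje].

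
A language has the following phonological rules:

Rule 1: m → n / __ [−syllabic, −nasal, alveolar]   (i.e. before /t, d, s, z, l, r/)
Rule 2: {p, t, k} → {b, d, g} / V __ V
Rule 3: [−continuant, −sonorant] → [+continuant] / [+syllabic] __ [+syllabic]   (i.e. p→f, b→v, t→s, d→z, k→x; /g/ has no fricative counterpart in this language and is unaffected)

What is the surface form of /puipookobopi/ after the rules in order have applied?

puivoogovovi

Rule 1 (nasal place assimilation): no segment meets the environment; /puipookobopi/ is unchanged.
Rule 2 (intervocalic voicing): /p/ is a voiceless stop between vowels /i/ and /o/, so it voices to [b]. /k/ is a voiceless stop between vowels /o/ and /o/, so it voices to [g]. /p/ is a voiceless stop between vowels /o/ and /i/, so it voices to [b]. /puipookobopi/ → puiboogobobi.
Rule 3 (intervocalic spirantization): /b/ is a stop between vowels /i/ and /o/, so it spirantizes to the fricative [v]. /b/ is a stop between vowels /o/ and /o/, so it spirantizes to the fricative [v]. /b/ is a stop between vowels /o/ and /i/, so it spirantizes to the fricative [v]. /puiboogobobi/ → puivoogovovi.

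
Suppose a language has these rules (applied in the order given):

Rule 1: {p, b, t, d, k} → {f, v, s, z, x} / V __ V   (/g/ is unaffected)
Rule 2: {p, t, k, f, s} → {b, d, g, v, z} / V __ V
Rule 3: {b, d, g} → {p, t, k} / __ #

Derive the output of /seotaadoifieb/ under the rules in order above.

seozaazoiviep

Rule 1 (intervocalic spirantization): /t/ is a stop between vowels /o/ and /a/, so it spirantizes to the fricative [s]. /d/ is a stop between vowels /a/ and /o/, so it spirantizes to the fricative [z]. /seotaadoifieb/ → seosaazoifieb.
Rule 2 (intervocalic voicing): /s/ is a voiceless obstruent between vowels /o/ and /a/, so it voices to [z]. /f/ is a voiceless obstruent between vowels /i/ and /i/, so it voices to [v]. /seosaazoifieb/ → seozaazoivieb.
Rule 3 (final devoicing): /b/ is a voiced stop in word-final position, so it devoices to [p]. /seozaazoivieb/ → seozaazoiviep.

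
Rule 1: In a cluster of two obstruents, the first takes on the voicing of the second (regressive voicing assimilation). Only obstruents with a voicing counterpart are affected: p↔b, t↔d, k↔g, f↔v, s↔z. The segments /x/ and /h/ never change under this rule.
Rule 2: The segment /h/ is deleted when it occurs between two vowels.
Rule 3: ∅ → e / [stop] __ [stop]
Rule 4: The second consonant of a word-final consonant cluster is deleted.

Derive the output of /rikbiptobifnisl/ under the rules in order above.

Rule 1 (regressive voicing assimilation): /k/ precedes the voiced obstruent /b/, so it voices to [g] by assimilation. /rikbiptobifnisl/ → rigbiptobifnisl.
Rule 2 (intervocalic h-deletion): no segment meets the environment; /rigbiptobifnisl/ is unchanged.
Rule 3 (stop-cluster e-epenthesis): /g/ and /b/ form a stop–stop cluster, so [e] is inserted between them. /p/ and /t/ form a stop–stop cluster, so [e] is inserted between them. /rigbiptobifnisl/ → rigebipetobifnisl.
Rule 4 (final cluster simplification): /l/ is the second consonant of a word-final cluster /sl/, so it deletes. /rigebipetobifnisl/ → rigebipetobifnis.

rigebipetobifnis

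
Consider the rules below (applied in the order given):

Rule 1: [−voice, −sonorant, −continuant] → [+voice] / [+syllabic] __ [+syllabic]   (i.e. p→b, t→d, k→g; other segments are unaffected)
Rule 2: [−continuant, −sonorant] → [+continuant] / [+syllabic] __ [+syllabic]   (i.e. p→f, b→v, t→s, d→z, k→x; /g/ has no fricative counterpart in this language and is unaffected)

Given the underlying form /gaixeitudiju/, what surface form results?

Rule 1 (intervocalic voicing): /t/ is a voiceless stop between vowels /i/ and /u/, so it voices to [d]. /gaixeitudiju/ → gaixeidudiju.
Rule 2 (intervocalic spirantization): /d/ is a stop between vowels /i/ and /u/, so it spirantizes to the fricative [z]. /d/ is a stop between vowels /u/ and /i/, so it spirantizes to the fricative [z]. /gaixeidudiju/ → gaixeizuziju.

gaixeizuziju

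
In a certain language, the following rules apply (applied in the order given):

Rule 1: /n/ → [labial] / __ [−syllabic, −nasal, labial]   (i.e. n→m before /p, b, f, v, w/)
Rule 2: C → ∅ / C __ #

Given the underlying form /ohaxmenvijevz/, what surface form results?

Rule 1 (nasal place assimilation): /n/ precedes the labial consonant /v/, so it assimilates in place to [m]. /ohaxmenvijevz/ → ohaxmemvijevz.
Rule 2 (final cluster simplification): /z/ is the second consonant of a word-final cluster /vz/, so it deletes. /ohaxmemvijevz/ → ohaxmemvijev.

ohaxmemvijev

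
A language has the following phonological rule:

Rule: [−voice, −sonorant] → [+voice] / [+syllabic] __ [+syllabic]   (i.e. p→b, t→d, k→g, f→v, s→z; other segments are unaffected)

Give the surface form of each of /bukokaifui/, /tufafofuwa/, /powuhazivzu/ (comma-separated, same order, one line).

/bukokaifui/: /k/ is a voiceless obstruent between vowels /u/ and /o/, so it voices to [g]. /k/ is a voiceless obstruent between vowels /o/ and /a/, so it voices to [g]. /f/ is a voiceless obstruent between vowels /i/ and /u/, so it voices to [v]. → [bugogaivui].
/tufafofuwa/: /f/ is a voiceless obstruent between vowels /u/ and /a/, so it voices to [v]. /f/ is a voiceless obstruent between vowels /a/ and /o/, so it voices to [v]. /f/ is a voiceless obstruent between vowels /o/ and /u/, so it voices to [v]. → [tuvavovuwa].
/powuhazivzu/: the rule's environment is not met; surfaces unchanged as [powuhazivzu].

bugogaivui, tuvavovuwa, powuhazivzu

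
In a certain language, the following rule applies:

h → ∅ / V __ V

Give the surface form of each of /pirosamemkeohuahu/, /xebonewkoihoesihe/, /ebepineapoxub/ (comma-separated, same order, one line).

/pirosamemkeohuahu/: /h/ occurs between vowels /o/ and /u/, so it deletes. /h/ occurs between vowels /a/ and /u/, so it deletes. → [pirosamemkeouau].
/xebonewkoihoesihe/: /h/ occurs between vowels /i/ and /o/, so it deletes. /h/ occurs between vowels /i/ and /e/, so it deletes. → [xebonewkoioesie].
/ebepineapoxub/: the rule's environment is not met; surfaces unchanged as [ebepineapoxub].

pirosamemkeouau, xebonewkoioesie, ebepineapoxub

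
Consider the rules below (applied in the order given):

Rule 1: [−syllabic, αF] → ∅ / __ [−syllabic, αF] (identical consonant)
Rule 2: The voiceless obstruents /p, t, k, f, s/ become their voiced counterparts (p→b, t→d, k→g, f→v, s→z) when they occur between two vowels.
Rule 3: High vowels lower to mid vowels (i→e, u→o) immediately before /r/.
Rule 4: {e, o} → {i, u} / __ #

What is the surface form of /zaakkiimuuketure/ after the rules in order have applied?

zaagiimuugedori

Rule 1 (degemination): /kk/ is a geminate; the first /k/ deletes. /zaakkiimuuketure/ → zaakiimuuketure.
Rule 2 (intervocalic voicing): /k/ is a voiceless obstruent between vowels /a/ and /i/, so it voices to [g]. /k/ is a voiceless obstruent between vowels /u/ and /e/, so it voices to [g]. /t/ is a voiceless obstruent between vowels /e/ and /u/, so it voices to [d]. /zaakiimuuketure/ → zaagiimuugedure.
Rule 3 (pre-rhotic lowering): /u/ is a high vowel immediately before /r/, so it lowers to [o]. /zaagiimuugedure/ → zaagiimuugedore.
Rule 4 (final vowel raising): /e/ is a mid vowel in word-final position, so it raises to [i]. /zaagiimuugedore/ → zaagiimuugedori.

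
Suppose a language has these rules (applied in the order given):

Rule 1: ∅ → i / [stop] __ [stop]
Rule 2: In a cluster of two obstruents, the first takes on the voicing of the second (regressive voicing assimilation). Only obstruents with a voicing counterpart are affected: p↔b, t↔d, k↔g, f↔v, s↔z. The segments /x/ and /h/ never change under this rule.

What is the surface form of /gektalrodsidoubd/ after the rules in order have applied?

gekitalrotsidoubid

Rule 1 (stop-cluster i-epenthesis): /k/ and /t/ form a stop–stop cluster, so [i] is inserted between them. /b/ and /d/ form a stop–stop cluster, so [i] is inserted between them. /gektalrodsidoubd/ → gekitalrodsidoubid.
Rule 2 (regressive voicing assimilation): /d/ precedes the voiceless obstruent /s/, so it devoices to [t] by assimilation. /gekitalrodsidoubid/ → gekitalrotsidoubid.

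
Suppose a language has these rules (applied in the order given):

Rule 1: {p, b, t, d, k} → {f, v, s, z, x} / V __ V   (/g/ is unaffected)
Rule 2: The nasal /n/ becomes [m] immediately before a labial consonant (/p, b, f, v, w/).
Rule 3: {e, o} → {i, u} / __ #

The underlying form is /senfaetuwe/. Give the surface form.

semfaesuwi

Rule 1 (intervocalic spirantization): /t/ is a stop between vowels /e/ and /u/, so it spirantizes to the fricative [s]. /senfaetuwe/ → senfaesuwe.
Rule 2 (nasal place assimilation): /n/ precedes the labial consonant /f/, so it assimilates in place to [m]. /senfaesuwe/ → semfaesuwe.
Rule 3 (final vowel raising): /e/ is a mid vowel in word-final position, so it raises to [i]. /semfaesuwe/ → semfaesuwi.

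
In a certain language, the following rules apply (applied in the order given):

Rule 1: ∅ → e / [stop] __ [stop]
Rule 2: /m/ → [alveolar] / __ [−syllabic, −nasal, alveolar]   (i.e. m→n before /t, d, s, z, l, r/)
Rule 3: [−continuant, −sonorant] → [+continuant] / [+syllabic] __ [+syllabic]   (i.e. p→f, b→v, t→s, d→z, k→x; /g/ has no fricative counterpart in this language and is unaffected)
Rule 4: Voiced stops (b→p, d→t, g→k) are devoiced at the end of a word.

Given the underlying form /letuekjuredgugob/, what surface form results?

Rule 1 (stop-cluster e-epenthesis): /d/ and /g/ form a stop–stop cluster, so [e] is inserted between them. /letuekjuredgugob/ → letuekjuredegugob.
Rule 2 (nasal place assimilation): no segment meets the environment; /letuekjuredegugob/ is unchanged.
Rule 3 (intervocalic spirantization): /t/ is a stop between vowels /e/ and /u/, so it spirantizes to the fricative [s]. /d/ is a stop between vowels /e/ and /e/, so it spirantizes to the fricative [z]. /letuekjuredegugob/ → lesuekjurezegugob.
Rule 4 (final devoicing): /b/ is a voiced stop in word-final position, so it devoices to [p]. /lesuekjurezegugob/ → lesuekjurezegugop.

lesuekjurezegugop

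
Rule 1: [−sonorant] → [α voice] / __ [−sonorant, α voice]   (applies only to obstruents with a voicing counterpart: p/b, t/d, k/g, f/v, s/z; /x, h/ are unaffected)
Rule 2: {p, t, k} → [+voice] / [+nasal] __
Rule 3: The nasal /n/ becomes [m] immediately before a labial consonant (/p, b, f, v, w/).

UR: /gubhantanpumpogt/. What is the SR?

Rule 1 (regressive voicing assimilation): /b/ precedes the voiceless obstruent /h/, so it devoices to [p] by assimilation. /g/ precedes the voiceless obstruent /t/, so it devoices to [k] by assimilation. /gubhantanpumpogt/ → guphantanpumpokt.
Rule 2 (post-nasal voicing): /t/ is a voiceless stop immediately after the nasal /n/, so it voices to [d]. /p/ is a voiceless stop immediately after the nasal /n/, so it voices to [b]. /p/ is a voiceless stop immediately after the nasal /m/, so it voices to [b]. /guphantanpumpokt/ → guphandanbumbokt.
Rule 3 (nasal place assimilation): /n/ precedes the labial consonant /b/, so it assimilates in place to [m]. /guphandanbumbokt/ → guphandambumbokt.

guphandambumbokt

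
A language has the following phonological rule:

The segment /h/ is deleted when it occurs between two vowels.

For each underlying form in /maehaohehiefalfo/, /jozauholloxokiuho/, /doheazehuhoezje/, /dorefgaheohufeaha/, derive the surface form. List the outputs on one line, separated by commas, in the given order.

/maehaohehiefalfo/: /h/ occurs between vowels /e/ and /a/, so it deletes. /h/ occurs between vowels /o/ and /e/, so it deletes. /h/ occurs between vowels /e/ and /i/, so it deletes. → [maeaoeiefalfo].
/jozauholloxokiuho/: /h/ occurs between vowels /u/ and /o/, so it deletes. /h/ occurs between vowels /u/ and /o/, so it deletes. → [jozauolloxokiuo].
/doheazehuhoezje/: /h/ occurs between vowels /o/ and /e/, so it deletes. /h/ occurs between vowels /e/ and /u/, so it deletes. /h/ occurs between vowels /u/ and /o/, so it deletes. → [doeazeuoezje].
/dorefgaheohufeaha/: /h/ occurs between vowels /a/ and /e/, so it deletes. /h/ occurs between vowels /o/ and /u/, so it deletes. /h/ occurs between vowels /a/ and /a/, so it deletes. → [dorefgaeoufeaa].

maeaoeiefalfo, jozauolloxokiuo, doeazeuoezje, dorefgaeoufeaa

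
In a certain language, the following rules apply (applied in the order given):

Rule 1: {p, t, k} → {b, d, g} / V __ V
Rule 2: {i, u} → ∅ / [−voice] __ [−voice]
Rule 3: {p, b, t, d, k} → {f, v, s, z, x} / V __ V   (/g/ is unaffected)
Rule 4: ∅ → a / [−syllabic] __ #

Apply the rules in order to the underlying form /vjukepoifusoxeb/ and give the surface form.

vjugevoifsoxeba

Rule 1 (intervocalic voicing): /k/ is a voiceless stop between vowels /u/ and /e/, so it voices to [g]. /p/ is a voiceless stop between vowels /e/ and /o/, so it voices to [b]. /vjukepoifusoxeb/ → vjugeboifusoxeb.
Rule 2 (high vowel syncope): /u/ is a high vowel flanked by voiceless consonants /f/ and /s/, so it deletes. /vjugeboifusoxeb/ → vjugeboifsoxeb.
Rule 3 (intervocalic spirantization): /b/ is a stop between vowels /e/ and /o/, so it spirantizes to the fricative [v]. /vjugeboifsoxeb/ → vjugevoifsoxeb.
Rule 4 (final a-epenthesis): the form ends in the consonant /b/, so [a] is inserted word-finally. /vjugevoifsoxeb/ → vjugevoifsoxeba.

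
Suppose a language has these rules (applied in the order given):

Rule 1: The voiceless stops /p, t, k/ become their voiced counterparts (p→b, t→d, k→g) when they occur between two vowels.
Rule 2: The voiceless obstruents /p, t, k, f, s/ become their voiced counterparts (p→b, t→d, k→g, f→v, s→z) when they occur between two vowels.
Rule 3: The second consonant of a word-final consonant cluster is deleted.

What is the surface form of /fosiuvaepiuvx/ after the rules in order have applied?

Rule 1 (intervocalic voicing): /p/ is a voiceless stop between vowels /e/ and /i/, so it voices to [b]. /fosiuvaepiuvx/ → fosiuvaebiuvx.
Rule 2 (intervocalic voicing): /s/ is a voiceless obstruent between vowels /o/ and /i/, so it voices to [z]. /fosiuvaebiuvx/ → foziuvaebiuvx.
Rule 3 (final cluster simplification): /x/ is the second consonant of a word-final cluster /vx/, so it deletes. /foziuvaebiuvx/ → foziuvaebiuv.

foziuvaebiuv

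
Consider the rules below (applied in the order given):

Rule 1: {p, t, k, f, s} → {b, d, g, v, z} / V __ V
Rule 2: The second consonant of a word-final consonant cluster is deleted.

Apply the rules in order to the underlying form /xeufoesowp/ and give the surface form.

Rule 1 (intervocalic voicing): /f/ is a voiceless obstruent between vowels /u/ and /o/, so it voices to [v]. /s/ is a voiceless obstruent between vowels /e/ and /o/, so it voices to [z]. /xeufoesowp/ → xeuvoezowp.
Rule 2 (final cluster simplification): /p/ is the second consonant of a word-final cluster /wp/, so it deletes. /xeuvoezowp/ → xeuvoezow.

xeuvoezow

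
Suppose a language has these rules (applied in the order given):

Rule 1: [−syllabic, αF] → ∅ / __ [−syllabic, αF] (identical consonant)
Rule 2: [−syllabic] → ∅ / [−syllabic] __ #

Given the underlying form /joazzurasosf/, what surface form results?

joazurasos

Rule 1 (degemination): /zz/ is a geminate; the first /z/ deletes. /joazzurasosf/ → joazurasosf.
Rule 2 (final cluster simplification): /f/ is the second consonant of a word-final cluster /sf/, so it deletes. /joazurasosf/ → joazurasos.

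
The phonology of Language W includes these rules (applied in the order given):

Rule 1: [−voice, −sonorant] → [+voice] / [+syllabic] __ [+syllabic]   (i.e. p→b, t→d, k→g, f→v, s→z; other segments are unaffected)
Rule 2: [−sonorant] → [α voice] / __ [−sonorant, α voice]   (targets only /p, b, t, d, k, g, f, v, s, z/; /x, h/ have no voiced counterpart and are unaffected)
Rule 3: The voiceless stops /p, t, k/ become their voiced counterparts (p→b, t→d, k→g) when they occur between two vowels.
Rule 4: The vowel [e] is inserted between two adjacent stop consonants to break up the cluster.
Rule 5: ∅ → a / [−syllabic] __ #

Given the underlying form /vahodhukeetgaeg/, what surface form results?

vahothugeedegaega

Rule 1 (intervocalic voicing): /k/ is a voiceless obstruent between vowels /u/ and /e/, so it voices to [g]. /vahodhukeetgaeg/ → vahodhugeetgaeg.
Rule 2 (regressive voicing assimilation): /d/ precedes the voiceless obstruent /h/, so it devoices to [t] by assimilation. /t/ precedes the voiced obstruent /g/, so it voices to [d] by assimilation. /vahodhugeetgaeg/ → vahothugeedgaeg.
Rule 3 (intervocalic voicing): no segment meets the environment; /vahothugeedgaeg/ is unchanged.
Rule 4 (stop-cluster e-epenthesis): /d/ and /g/ form a stop–stop cluster, so [e] is inserted between them. /vahothugeedgaeg/ → vahothugeedegaeg.
Rule 5 (final a-epenthesis): the form ends in the consonant /g/, so [a] is inserted word-finally. /vahothugeedegaeg/ → vahothugeedegaega.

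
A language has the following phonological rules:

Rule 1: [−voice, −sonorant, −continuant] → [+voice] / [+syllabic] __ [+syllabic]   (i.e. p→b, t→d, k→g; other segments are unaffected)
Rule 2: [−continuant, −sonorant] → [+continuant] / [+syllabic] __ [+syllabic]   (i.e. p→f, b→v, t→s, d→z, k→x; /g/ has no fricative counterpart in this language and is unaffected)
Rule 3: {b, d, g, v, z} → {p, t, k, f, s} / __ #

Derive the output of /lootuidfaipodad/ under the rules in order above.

loozuidfaivozat

Rule 1 (intervocalic voicing): /t/ is a voiceless stop between vowels /o/ and /u/, so it voices to [d]. /p/ is a voiceless stop between vowels /i/ and /o/, so it voices to [b]. /lootuidfaipodad/ → looduidfaibodad.
Rule 2 (intervocalic spirantization): /d/ is a stop between vowels /o/ and /u/, so it spirantizes to the fricative [z]. /b/ is a stop between vowels /i/ and /o/, so it spirantizes to the fricative [v]. /d/ is a stop between vowels /o/ and /a/, so it spirantizes to the fricative [z]. /looduidfaibodad/ → loozuidfaivozad.
Rule 3 (final devoicing): /d/ is a voiced obstruent in word-final position, so it devoices to [t]. /loozuidfaivozad/ → loozuidfaivozat.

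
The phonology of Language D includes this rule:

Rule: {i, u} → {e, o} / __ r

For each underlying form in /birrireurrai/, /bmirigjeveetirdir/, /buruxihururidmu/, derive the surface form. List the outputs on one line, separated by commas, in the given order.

/birrireurrai/: /i/ is a high vowel immediately before /r/, so it lowers to [e]. /i/ is a high vowel immediately before /r/, so it lowers to [e]. /u/ is a high vowel immediately before /r/, so it lowers to [o]. → [berrereorrai].
/bmirigjeveetirdir/: /i/ is a high vowel immediately before /r/, so it lowers to [e]. /i/ is a high vowel immediately before /r/, so it lowers to [e]. /i/ is a high vowel immediately before /r/, so it lowers to [e]. → [bmerigjeveeterder].
/buruxihururidmu/: /u/ is a high vowel immediately before /r/, so it lowers to [o]. /u/ is a high vowel immediately before /r/, so it lowers to [o]. /u/ is a high vowel immediately before /r/, so it lowers to [o]. → [boruxihororidmu].

berrereorrai, bmerigjeveeterder, boruxihororidmu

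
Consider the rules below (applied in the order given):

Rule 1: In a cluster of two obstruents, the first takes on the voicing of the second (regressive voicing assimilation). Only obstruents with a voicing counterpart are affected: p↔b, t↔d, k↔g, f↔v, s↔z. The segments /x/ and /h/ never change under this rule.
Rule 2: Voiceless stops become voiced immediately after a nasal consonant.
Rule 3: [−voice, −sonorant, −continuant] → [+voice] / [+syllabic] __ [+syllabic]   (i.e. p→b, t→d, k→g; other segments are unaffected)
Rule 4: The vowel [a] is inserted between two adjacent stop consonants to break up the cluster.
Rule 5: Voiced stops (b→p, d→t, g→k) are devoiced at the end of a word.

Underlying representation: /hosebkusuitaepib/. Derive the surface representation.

Rule 1 (regressive voicing assimilation): /b/ precedes the voiceless obstruent /k/, so it devoices to [p] by assimilation. /hosebkusuitaepib/ → hosepkusuitaepib.
Rule 2 (post-nasal voicing): no segment meets the environment; /hosepkusuitaepib/ is unchanged.
Rule 3 (intervocalic voicing): /t/ is a voiceless stop between vowels /i/ and /a/, so it voices to [d]. /p/ is a voiceless stop between vowels /e/ and /i/, so it voices to [b]. /hosepkusuitaepib/ → hosepkusuidaebib.
Rule 4 (stop-cluster a-epenthesis): /p/ and /k/ form a stop–stop cluster, so [a] is inserted between them. /hosepkusuidaebib/ → hosepakusuidaebib.
Rule 5 (final devoicing): /b/ is a voiced stop in word-final position, so it devoices to [p]. /hosepakusuidaebib/ → hosepakusuidaebip.

hosepakusuidaebip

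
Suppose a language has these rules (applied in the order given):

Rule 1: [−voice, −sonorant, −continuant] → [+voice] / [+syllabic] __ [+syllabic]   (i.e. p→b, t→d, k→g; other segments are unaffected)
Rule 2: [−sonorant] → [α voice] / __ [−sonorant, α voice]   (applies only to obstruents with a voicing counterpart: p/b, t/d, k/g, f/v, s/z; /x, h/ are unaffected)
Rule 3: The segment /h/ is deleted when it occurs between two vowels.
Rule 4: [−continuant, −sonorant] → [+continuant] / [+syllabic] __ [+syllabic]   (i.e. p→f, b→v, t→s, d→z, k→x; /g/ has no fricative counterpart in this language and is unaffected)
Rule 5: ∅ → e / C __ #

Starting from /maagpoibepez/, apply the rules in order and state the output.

Rule 1 (intervocalic voicing): /p/ is a voiceless stop between vowels /e/ and /e/, so it voices to [b]. /maagpoibepez/ → maagpoibebez.
Rule 2 (regressive voicing assimilation): /g/ precedes the voiceless obstruent /p/, so it devoices to [k] by assimilation. /maagpoibebez/ → maakpoibebez.
Rule 3 (intervocalic h-deletion): no segment meets the environment; /maakpoibebez/ is unchanged.
Rule 4 (intervocalic spirantization): /b/ is a stop between vowels /i/ and /e/, so it spirantizes to the fricative [v]. /b/ is a stop between vowels /e/ and /e/, so it spirantizes to the fricative [v]. /maakpoibebez/ → maakpoivevez.
Rule 5 (final e-epenthesis): the form ends in the consonant /z/, so [e] is inserted word-finally. /maakpoivevez/ → maakpoiveveze.

maakpoiveveze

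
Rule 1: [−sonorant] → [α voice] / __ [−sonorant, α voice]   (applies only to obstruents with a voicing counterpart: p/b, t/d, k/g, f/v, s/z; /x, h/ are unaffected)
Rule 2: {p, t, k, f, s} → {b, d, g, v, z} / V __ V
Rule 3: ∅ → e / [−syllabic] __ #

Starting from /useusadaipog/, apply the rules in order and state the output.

Rule 1 (regressive voicing assimilation): no segment meets the environment; /useusadaipog/ is unchanged.
Rule 2 (intervocalic voicing): /s/ is a voiceless obstruent between vowels /u/ and /e/, so it voices to [z]. /s/ is a voiceless obstruent between vowels /u/ and /a/, so it voices to [z]. /p/ is a voiceless obstruent between vowels /i/ and /o/, so it voices to [b]. /useusadaipog/ → uzeuzadaibog.
Rule 3 (final e-epenthesis): the form ends in the consonant /g/, so [e] is inserted word-finally. /uzeuzadaibog/ → uzeuzadaiboge.

uzeuzadaiboge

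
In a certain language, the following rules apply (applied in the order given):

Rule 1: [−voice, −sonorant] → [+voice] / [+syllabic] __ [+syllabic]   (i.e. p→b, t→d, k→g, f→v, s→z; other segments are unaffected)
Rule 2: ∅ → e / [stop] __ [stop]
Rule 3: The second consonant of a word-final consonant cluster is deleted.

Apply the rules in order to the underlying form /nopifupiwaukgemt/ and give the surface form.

Rule 1 (intervocalic voicing): /p/ is a voiceless obstruent between vowels /o/ and /i/, so it voices to [b]. /f/ is a voiceless obstruent between vowels /i/ and /u/, so it voices to [v]. /p/ is a voiceless obstruent between vowels /u/ and /i/, so it voices to [b]. /nopifupiwaukgemt/ → nobivubiwaukgemt.
Rule 2 (stop-cluster e-epenthesis): /k/ and /g/ form a stop–stop cluster, so [e] is inserted between them. /nobivubiwaukgemt/ → nobivubiwaukegemt.
Rule 3 (final cluster simplification): /t/ is the second consonant of a word-final cluster /mt/, so it deletes. /nobivubiwaukegemt/ → nobivubiwaukegem.

nobivubiwaukegem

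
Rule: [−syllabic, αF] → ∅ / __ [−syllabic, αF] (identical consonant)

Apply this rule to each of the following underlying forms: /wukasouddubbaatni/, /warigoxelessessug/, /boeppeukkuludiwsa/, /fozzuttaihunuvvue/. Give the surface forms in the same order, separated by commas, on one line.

/wukasouddubbaatni/: /dd/ is a geminate; the first /d/ deletes. /bb/ is a geminate; the first /b/ deletes. → [wukasoudubaatni].
/warigoxelessessug/: /ss/ is a geminate; the first /s/ deletes. /ss/ is a geminate; the first /s/ deletes. → [warigoxelesesug].
/boeppeukkuludiwsa/: /pp/ is a geminate; the first /p/ deletes. /kk/ is a geminate; the first /k/ deletes. → [boepeukuludiwsa].
/fozzuttaihunuvvue/: /zz/ is a geminate; the first /z/ deletes. /tt/ is a geminate; the first /t/ deletes. /vv/ is a geminate; the first /v/ deletes. → [fozutaihunuvue].

wukasoudubaatni, warigoxelesesug, boepeukuludiwsa, fozutaihunuvue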